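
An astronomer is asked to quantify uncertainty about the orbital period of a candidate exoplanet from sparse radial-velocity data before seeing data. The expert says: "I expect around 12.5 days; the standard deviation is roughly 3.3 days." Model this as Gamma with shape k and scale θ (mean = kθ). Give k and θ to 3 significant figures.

k ≈ 14.3, θ ≈ 0.871

For Gamma(k, scale θ): mean = kθ, variance = kθ², so CV = 1/√k.
CV = SD/mean = 3.3/12.5 = 0.264, hence k = 1/CV² = 14.3.
Then θ = mean/k = 12.5/14.3 = 0.871.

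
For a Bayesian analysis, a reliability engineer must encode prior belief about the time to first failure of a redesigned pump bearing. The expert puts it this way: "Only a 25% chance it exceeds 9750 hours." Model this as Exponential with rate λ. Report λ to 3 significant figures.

λ ≈ 0.000142

P(T > 9750.0) = e^(−λ·9750.0) = 0.25, so λ = −ln(0.25)/9750.0 = 0.000142.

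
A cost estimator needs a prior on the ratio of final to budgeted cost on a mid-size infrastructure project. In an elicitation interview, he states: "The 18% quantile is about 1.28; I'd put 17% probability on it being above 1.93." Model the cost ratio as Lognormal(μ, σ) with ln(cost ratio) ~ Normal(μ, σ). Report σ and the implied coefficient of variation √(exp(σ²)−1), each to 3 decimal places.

If T ~ Lognormal(μ,σ) then ln T ~ Normal(μ,σ), so the p-quantile of ln T is μ + z_p·σ.
ln(1.28) = 0.2469 and ln(1.93) = 0.6575; z_{0.18} = -0.9154, z_{0.83} = 0.9542.
σ = (0.6575 − 0.2469)/(0.9542 − (-0.9154)) = 0.220.
μ = 0.2469 − (-0.9154)·0.220 = 0.448.
CV = √(exp(σ²)−1) = √(exp(0.0483)−1) = 0.222.

σ ≈ 0.220, CV ≈ 0.222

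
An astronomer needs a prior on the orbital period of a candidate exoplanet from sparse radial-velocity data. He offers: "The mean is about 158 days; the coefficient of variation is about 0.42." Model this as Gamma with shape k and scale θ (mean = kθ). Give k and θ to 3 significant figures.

For Gamma(k, scale θ): mean = kθ, variance = kθ², so CV = 1/√k.
CV = 0.42, hence k = 1/CV² = 5.67.
Then θ = mean/k = 158/5.67 = 27.9.

k ≈ 5.67, θ ≈ 27.9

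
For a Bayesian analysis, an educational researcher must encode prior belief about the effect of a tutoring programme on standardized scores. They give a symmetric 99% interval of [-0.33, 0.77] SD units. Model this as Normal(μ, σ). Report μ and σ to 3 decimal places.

A symmetric 99% interval runs μ ± z·σ with z = 2.576.
Half-width = 0.55, so σ = 0.55/2.576 = 0.214.
μ is the interval midpoint, 0.220.

μ = 0.220, σ = 0.214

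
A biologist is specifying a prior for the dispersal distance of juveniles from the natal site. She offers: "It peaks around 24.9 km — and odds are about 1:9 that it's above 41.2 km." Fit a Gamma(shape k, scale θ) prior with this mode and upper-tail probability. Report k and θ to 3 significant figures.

Gamma(k,θ) with k>1 has mode (k−1)θ, so θ = 24.9/(k−1).
Need P(X < 41.2) = 0.9 with θ tied to k this way. Start at k = 2, θ = 24.9: P(X<41.2) ≈ 0.493.
Too low — raise k to concentrate. Iterating converges to k ≈ 8.44.
Then θ = 24.9/(8.44−1) ≈ 3.35.

k ≈ 8.44, θ ≈ 3.35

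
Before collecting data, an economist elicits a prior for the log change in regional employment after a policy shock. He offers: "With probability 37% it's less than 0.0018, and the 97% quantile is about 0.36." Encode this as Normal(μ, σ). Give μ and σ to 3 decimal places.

The p-quantile of Normal(μ,σ) is μ + z_p·σ, with z_{0.37} = -0.3319 and z_{0.97} = 1.881.
Eliminate σ: μ = (z₂·x₁ − z₁·x₂)/(z₂ − z₁) = (1.881·0.0018 − (-0.3319)·0.36)/2.213 = 0.056.
Then σ = (x₂ − x₁)/(z₂ − z₁) = (0.36 − 0.0018)/2.213 = 0.162.

μ = 0.056, σ = 0.162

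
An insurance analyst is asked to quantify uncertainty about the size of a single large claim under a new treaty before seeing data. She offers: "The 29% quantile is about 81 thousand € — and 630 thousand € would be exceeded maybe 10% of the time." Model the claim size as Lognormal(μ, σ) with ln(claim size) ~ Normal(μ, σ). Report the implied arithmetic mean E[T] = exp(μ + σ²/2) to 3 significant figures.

If T ~ Lognormal(μ,σ) then ln T ~ Normal(μ,σ), so the p-quantile of ln T is μ + z_p·σ.
ln(81) = 4.394 and ln(630) = 6.446; z_{0.29} = -0.5534, z_{0.9} = 1.282.
σ = (6.446 − 4.394)/(1.282 − (-0.5534)) = 1.118.
μ = 4.394 − (-0.5534)·1.118 = 5.013.
E[T] = exp(μ + σ²/2) = exp(5.013 + 0.6248) = 281 thousand €.

E[T] ≈ 281 thousand €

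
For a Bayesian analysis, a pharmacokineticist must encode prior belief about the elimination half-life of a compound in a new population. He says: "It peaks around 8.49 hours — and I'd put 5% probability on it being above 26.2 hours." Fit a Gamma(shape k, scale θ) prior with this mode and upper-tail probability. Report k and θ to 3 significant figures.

Gamma(k,θ) with k>1 has mode (k−1)θ, so θ = 8.49/(k−1).
Need P(X < 26.2) = 0.95 with θ tied to k this way. Start at k = 2, θ = 8.49: P(X<26.2) ≈ 0.813.
Too low — raise k to concentrate. Iterating converges to k ≈ 3.08.
Then θ = 8.49/(3.08−1) ≈ 4.09.

k ≈ 3.08, θ ≈ 4.09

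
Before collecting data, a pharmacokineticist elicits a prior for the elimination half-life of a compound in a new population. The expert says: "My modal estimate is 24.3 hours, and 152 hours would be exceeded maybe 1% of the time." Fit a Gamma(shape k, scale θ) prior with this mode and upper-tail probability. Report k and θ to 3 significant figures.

Gamma(k,θ) with k>1 has mode (k−1)θ, so θ = 24.3/(k−1).
Need P(X < 152) = 0.99 with θ tied to k this way. Start at k = 2, θ = 24.3: P(X<152) ≈ 0.986.
Too low — raise k to concentrate. Iterating converges to k ≈ 2.09.
Then θ = 24.3/(2.09−1) ≈ 22.4.

k ≈ 2.09, θ ≈ 22.4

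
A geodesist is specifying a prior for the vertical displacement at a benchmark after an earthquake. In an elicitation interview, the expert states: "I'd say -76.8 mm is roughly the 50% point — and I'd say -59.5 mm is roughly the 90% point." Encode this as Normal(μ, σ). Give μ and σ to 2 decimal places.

μ = -76.80, σ = 13.50

For Normal(μ,σ), the p-quantile is μ + z_p·σ. Here z_{0.5} = 0, z_{0.9} = 1.282.
So -76.8 = μ + 0σ and -59.5 = μ + 1.282σ.
Subtracting: σ = (-59.5 − -76.8)/(1.282 − (0)) = 13.50.
Then μ = -76.8 − (0)·13.50 = -76.80.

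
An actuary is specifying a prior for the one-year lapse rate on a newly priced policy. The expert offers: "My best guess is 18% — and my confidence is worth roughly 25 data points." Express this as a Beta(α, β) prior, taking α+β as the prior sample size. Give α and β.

Under the effective-sample-size interpretation, Beta(α, β) has prior mean α/(α+β) and prior sample size α+β.
So α+β = 25 and α/(α+β) = 0.18, giving α = 0.18·25 = 4.5 and β = 25 − 4.5 = 20.5.

α = 4.5, β = 20.5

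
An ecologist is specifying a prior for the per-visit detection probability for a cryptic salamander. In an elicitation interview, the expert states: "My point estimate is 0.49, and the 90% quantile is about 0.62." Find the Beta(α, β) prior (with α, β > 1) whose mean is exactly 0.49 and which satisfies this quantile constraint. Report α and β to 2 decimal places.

With mean 0.49 fixed, write α = 0.49s, β = 0.51s where s = α+β.
Need P(θ < 0.62) = 0.9 under Beta(0.49s, 0.51s). Normal approximation: (q−m)/√(m(1−m)/s) ≈ z_{0.9} = 1.28, so s ≈ 0.49·0.51·(1.28)²/(0.62−0.49)² = 24.3.
At s = 24.3: P(θ<0.62) ≈ 0.901. Adjusting to match 0.9 gives s ≈ 24.02.
So α = 0.49·24.02 ≈ 11.77, β = 0.51·24.02 ≈ 12.25.

α ≈ 11.77, β ≈ 12.25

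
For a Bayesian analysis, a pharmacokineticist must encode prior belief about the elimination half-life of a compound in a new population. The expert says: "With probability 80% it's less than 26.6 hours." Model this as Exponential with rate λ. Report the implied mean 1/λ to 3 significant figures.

mean ≈ 16.5 hours

P(T < 26.6) = 1 − e^(−λ·26.6) = 0.8, so λ = −ln(1−0.8)/26.6 = −ln(0.2)/26.6 = 0.0605.
Mean = 1/λ = 16.5 hours.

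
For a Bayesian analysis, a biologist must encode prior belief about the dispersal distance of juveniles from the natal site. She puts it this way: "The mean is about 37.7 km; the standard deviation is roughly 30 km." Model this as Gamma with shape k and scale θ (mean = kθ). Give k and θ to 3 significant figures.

k ≈ 1.58, θ ≈ 23.9

For Gamma(k, scale θ): mean = kθ, variance = kθ², so CV = 1/√k.
CV = SD/mean = 30/37.7 = 0.7958, hence k = 1/CV² = 1.58.
Then θ = mean/k = 37.7/1.58 = 23.9.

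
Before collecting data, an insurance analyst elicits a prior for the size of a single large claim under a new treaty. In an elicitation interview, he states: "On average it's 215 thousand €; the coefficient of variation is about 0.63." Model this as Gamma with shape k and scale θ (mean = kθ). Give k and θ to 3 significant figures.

k ≈ 2.52, θ ≈ 85.3

For Gamma(k, scale θ): mean = kθ, variance = kθ², so CV = 1/√k.
CV = 0.63, hence k = 1/CV² = 2.52.
Then θ = mean/k = 215/2.52 = 85.3.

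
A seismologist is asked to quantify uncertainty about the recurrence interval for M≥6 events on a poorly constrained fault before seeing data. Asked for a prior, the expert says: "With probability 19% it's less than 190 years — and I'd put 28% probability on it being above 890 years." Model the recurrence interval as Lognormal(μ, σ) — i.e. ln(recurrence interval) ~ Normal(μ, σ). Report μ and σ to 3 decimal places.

If T ~ Lognormal(μ,σ) then ln T ~ Normal(μ,σ), so the p-quantile of ln T is μ + z_p·σ.
ln(190) = 5.247 and ln(890) = 6.791; z_{0.19} = -0.8779, z_{0.72} = 0.5828.
σ = (6.791 − 5.247)/(0.5828 − (-0.8779)) = 1.057.
μ = 5.247 − (-0.8779)·1.057 = 6.175.

μ ≈ 6.175, σ ≈ 1.057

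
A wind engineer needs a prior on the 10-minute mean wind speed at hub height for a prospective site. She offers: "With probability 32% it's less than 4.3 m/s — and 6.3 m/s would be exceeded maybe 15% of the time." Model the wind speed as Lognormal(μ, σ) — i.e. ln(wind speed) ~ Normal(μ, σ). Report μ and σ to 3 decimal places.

μ ≈ 1.577, σ ≈ 0.254

If T ~ Lognormal(μ,σ) then ln T ~ Normal(μ,σ), so the p-quantile of ln T is μ + z_p·σ.
ln(4.3) = 1.459 and ln(6.3) = 1.841; z_{0.32} = -0.4677, z_{0.85} = 1.036.
σ = (1.841 − 1.459)/(1.036 − (-0.4677)) = 0.254.
μ = 1.459 − (-0.4677)·0.254 = 1.577.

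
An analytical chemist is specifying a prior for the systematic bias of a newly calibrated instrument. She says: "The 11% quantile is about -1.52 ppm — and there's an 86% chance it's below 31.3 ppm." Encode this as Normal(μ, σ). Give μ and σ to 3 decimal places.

μ = 15.930, σ = 14.227

The p-quantile of Normal(μ,σ) is μ + z_p·σ, with z_{0.11} = -1.227 and z_{0.86} = 1.08.
Eliminate σ: μ = (z₂·x₁ − z₁·x₂)/(z₂ − z₁) = (1.08·-1.52 − (-1.227)·31.3)/2.307 = 15.930.
Then σ = (x₂ − x₁)/(z₂ − z₁) = (31.3 − -1.52)/2.307 = 14.227.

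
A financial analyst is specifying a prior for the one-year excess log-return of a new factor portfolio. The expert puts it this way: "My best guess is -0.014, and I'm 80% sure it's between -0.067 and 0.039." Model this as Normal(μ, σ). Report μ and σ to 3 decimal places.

μ = -0.014, σ = 0.041

A symmetric 80% interval runs μ ± z·σ with z = 1.282.
Half-width = 0.053, so σ = 0.053/1.282 = 0.041.
μ is the stated best guess, -0.014.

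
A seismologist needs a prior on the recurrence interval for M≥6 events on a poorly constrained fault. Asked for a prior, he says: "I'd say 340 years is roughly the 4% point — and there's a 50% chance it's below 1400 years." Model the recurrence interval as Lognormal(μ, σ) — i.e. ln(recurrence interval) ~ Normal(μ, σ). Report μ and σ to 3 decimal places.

μ ≈ 7.244, σ ≈ 0.808

If T ~ Lognormal(μ,σ) then ln T ~ Normal(μ,σ), so the p-quantile of ln T is μ + z_p·σ.
ln(340) = 5.829 and ln(1400) = 7.244; z_{0.04} = -1.751, z_{0.5} = 0.
σ = (7.244 − 5.829)/(0 − (-1.751)) = 0.808.
μ = 5.829 − (-1.751)·0.808 = 7.244.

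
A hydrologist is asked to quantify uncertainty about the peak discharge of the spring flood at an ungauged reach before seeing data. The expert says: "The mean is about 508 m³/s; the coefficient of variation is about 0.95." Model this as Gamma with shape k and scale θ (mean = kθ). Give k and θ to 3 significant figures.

k ≈ 1.11, θ ≈ 458

For Gamma(k, scale θ): mean = kθ, variance = kθ², so CV = 1/√k.
CV = 0.95, hence k = 1/CV² = 1.11.
Then θ = mean/k = 508/1.11 = 458.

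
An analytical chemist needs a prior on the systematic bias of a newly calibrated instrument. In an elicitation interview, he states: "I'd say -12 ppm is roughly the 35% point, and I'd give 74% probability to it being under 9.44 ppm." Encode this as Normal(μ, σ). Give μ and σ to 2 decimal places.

For Normal(μ,σ), the p-quantile is μ + z_p·σ. Here z_{0.35} = -0.3853, z_{0.74} = 0.6433.
So -12 = μ − 0.3853σ and 9.44 = μ + 0.6433σ.
Subtracting: σ = (9.44 − -12)/(0.6433 − (-0.3853)) = 20.84.
Then μ = -12 − (-0.3853)·20.84 = -3.97.

μ = -3.97, σ = 20.84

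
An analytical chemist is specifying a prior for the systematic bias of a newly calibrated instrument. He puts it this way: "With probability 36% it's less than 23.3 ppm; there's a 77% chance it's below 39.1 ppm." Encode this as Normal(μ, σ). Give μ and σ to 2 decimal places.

The p-quantile of Normal(μ,σ) is μ + z_p·σ, with z_{0.36} = -0.3585 and z_{0.77} = 0.7388.
Eliminate σ: μ = (z₂·x₁ − z₁·x₂)/(z₂ − z₁) = (0.7388·23.3 − (-0.3585)·39.1)/1.097 = 28.46.
Then σ = (x₂ − x₁)/(z₂ − z₁) = (39.1 − 23.3)/1.097 = 14.40.

μ = 28.46, σ = 14.40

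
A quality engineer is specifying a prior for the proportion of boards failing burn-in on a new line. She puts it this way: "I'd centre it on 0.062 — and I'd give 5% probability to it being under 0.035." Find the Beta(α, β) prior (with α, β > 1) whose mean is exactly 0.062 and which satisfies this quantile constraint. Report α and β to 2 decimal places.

α ≈ 10.67, β ≈ 161.40

With mean 0.062 fixed, write α = 0.062s, β = 0.938s where s = α+β.
Need P(θ < 0.035) = 0.05 under Beta(0.062s, 0.938s). Normal approximation: (q−m)/√(m(1−m)/s) ≈ z_{0.05} = -1.64, so s ≈ 0.062·0.938·(-1.64)²/(0.035−0.062)² = 215.8.
At s = 215.8: P(θ<0.035) ≈ 0.031. Adjusting to match 0.05 gives s ≈ 172.07.
So α = 0.062·172.07 ≈ 10.67, β = 0.938·172.07 ≈ 161.40.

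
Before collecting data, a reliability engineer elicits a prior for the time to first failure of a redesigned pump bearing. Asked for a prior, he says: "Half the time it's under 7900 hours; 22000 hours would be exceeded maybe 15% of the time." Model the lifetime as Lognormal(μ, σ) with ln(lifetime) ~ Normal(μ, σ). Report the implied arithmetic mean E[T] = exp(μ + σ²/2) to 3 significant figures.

E[T] ≈ 12900 hours

If T ~ Lognormal(μ,σ) then ln T ~ Normal(μ,σ), so the p-quantile of ln T is μ + z_p·σ.
ln(7900) = 8.975 and ln(22000) = 9.999; z_{0.5} = 0, z_{0.85} = 1.036.
σ = (9.999 − 8.975)/(1.036 − (0)) = 0.988.
μ = 8.975 − (0)·0.988 = 8.975.
E[T] = exp(μ + σ²/2) = exp(8.975 + 0.4882) = 12900 hours.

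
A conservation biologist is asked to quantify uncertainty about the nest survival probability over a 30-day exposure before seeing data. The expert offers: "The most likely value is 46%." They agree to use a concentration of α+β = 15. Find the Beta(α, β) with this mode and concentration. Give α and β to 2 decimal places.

α = 6.98, β = 8.02

For α,β > 1 the Beta mode is (α−1)/(α+β−2). With α+β = 15, the mode is (α−1)/13.
Set (α−1)/13 = 0.46 → α = 1 + 0.46·13 = 6.98.
β = 15 − α = 8.02.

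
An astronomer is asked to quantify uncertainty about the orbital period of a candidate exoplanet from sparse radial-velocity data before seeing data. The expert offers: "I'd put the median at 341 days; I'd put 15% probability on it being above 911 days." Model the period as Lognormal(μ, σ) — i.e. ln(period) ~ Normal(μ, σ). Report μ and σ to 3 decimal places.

μ ≈ 5.832, σ ≈ 0.948

If T ~ Lognormal(μ,σ) then ln T ~ Normal(μ,σ), so the p-quantile of ln T is μ + z_p·σ.
ln(341) = 5.832 and ln(911) = 6.815; z_{0.5} = 0, z_{0.85} = 1.036.
σ = (6.815 − 5.832)/(1.036 − (0)) = 0.948.
μ = 5.832 − (0)·0.948 = 5.832.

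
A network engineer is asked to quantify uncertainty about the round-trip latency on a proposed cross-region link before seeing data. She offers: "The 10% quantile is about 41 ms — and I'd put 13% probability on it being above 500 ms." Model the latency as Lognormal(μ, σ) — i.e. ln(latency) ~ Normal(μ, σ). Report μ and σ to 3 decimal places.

If T ~ Lognormal(μ,σ) then ln T ~ Normal(μ,σ), so the p-quantile of ln T is μ + z_p·σ.
ln(41) = 3.714 and ln(500) = 6.215; z_{0.1} = -1.282, z_{0.87} = 1.126.
σ = (6.215 − 3.714)/(1.126 − (-1.282)) = 1.039.
μ = 3.714 − (-1.282)·1.039 = 5.045.

μ ≈ 5.045, σ ≈ 1.039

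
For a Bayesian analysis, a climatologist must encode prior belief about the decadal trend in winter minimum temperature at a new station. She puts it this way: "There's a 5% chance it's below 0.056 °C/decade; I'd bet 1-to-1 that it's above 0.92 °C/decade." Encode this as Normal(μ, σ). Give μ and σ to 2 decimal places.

For Normal(μ,σ), the p-quantile is μ + z_p·σ. Here z_{0.05} = -1.645, z_{0.5} = 0.
So 0.056 = μ − 1.645σ and 0.92 = μ + 0σ.
Subtracting: σ = (0.92 − 0.056)/(0 − (-1.645)) = 0.53.
Then μ = 0.056 − (-1.645)·0.53 = 0.92.

μ = 0.92, σ = 0.53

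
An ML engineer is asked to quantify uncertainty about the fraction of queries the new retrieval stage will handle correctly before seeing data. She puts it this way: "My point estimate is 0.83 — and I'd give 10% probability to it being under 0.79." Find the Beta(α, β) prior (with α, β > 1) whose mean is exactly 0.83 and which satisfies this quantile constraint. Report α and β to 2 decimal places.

α ≈ 125.07, β ≈ 25.62

With mean 0.83 fixed, write α = 0.83s, β = 0.17s where s = α+β.
Need P(θ < 0.79) = 0.1 under Beta(0.83s, 0.17s). Normal approximation: (q−m)/√(m(1−m)/s) ≈ z_{0.1} = -1.28, so s ≈ 0.83·0.17·(-1.28)²/(0.79−0.83)² = 144.8.
At s = 144.8: P(θ<0.79) ≈ 0.104. Adjusting to match 0.1 gives s ≈ 150.69.
So α = 0.83·150.69 ≈ 125.07, β = 0.17·150.69 ≈ 25.62.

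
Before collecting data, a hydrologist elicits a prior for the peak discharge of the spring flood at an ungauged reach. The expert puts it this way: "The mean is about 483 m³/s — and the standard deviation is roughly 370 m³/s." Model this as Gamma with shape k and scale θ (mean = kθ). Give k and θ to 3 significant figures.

k ≈ 1.7, θ ≈ 283

For Gamma(k, scale θ): mean = kθ, variance = kθ², so CV = 1/√k.
CV = SD/mean = 370/483 = 0.766, hence k = 1/CV² = 1.7.
Then θ = mean/k = 483/1.7 = 283.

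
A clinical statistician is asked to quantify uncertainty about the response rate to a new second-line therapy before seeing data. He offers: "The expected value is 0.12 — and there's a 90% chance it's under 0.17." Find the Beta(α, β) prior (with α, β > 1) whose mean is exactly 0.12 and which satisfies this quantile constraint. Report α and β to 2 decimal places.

α ≈ 8.88, β ≈ 65.14

With mean 0.12 fixed, write α = 0.12s, β = 0.88s where s = α+β.
Need P(θ < 0.17) = 0.9 under Beta(0.12s, 0.88s). Normal approximation: (q−m)/√(m(1−m)/s) ≈ z_{0.9} = 1.28, so s ≈ 0.12·0.88·(1.28)²/(0.17−0.12)² = 69.4.
At s = 69.4: P(θ<0.17) ≈ 0.894. Adjusting to match 0.9 gives s ≈ 74.03.
So α = 0.12·74.03 ≈ 8.88, β = 0.88·74.03 ≈ 65.14.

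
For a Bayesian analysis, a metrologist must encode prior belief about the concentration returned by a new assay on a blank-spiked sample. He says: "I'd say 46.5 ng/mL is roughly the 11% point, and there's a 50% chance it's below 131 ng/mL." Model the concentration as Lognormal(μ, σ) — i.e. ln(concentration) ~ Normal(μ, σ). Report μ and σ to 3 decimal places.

If T ~ Lognormal(μ,σ) then ln T ~ Normal(μ,σ), so the p-quantile of ln T is μ + z_p·σ.
ln(46.5) = 3.839 and ln(131) = 4.875; z_{0.11} = -1.227, z_{0.5} = 0.
σ = (4.875 − 3.839)/(0 − (-1.227)) = 0.844.
μ = 3.839 − (-1.227)·0.844 = 4.875.

μ ≈ 4.875, σ ≈ 0.844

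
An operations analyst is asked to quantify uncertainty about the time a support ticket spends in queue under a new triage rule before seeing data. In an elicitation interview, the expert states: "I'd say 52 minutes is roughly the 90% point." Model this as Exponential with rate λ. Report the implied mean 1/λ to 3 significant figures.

mean ≈ 22.6 minutes

P(T < 52.0) = 1 − e^(−λ·52.0) = 0.9, so λ = −ln(1−0.9)/52.0 = −ln(0.1)/52.0 = 0.0443.
Mean = 1/λ = 22.6 minutes.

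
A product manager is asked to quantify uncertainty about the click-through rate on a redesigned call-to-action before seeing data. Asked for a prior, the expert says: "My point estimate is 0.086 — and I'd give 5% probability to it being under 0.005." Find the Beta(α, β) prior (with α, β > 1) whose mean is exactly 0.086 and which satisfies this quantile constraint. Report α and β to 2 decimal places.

α ≈ 1.02, β ≈ 10.79

With mean 0.086 fixed, write α = 0.086s, β = 0.914s where s = α+β.
Need P(θ < 0.005) = 0.05 under Beta(0.086s, 0.914s). Normal approximation: (q−m)/√(m(1−m)/s) ≈ z_{0.05} = -1.64, so s ≈ 0.086·0.914·(-1.64)²/(0.005−0.086)² = 32.4.
At s = 32.4: P(θ<0.005) ≈ 0.001. Adjusting to match 0.05 gives s ≈ 11.81.
So α = 0.086·11.81 ≈ 1.02, β = 0.914·11.81 ≈ 10.79.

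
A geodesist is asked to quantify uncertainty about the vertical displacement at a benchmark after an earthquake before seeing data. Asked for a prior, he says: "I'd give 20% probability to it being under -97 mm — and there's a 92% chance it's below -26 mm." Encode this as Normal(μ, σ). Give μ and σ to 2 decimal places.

The p-quantile of Normal(μ,σ) is μ + z_p·σ, with z_{0.2} = -0.8416 and z_{0.92} = 1.405.
Eliminate σ: μ = (z₂·x₁ − z₁·x₂)/(z₂ − z₁) = (1.405·-97 − (-0.8416)·-26)/2.247 = -70.40.
Then σ = (x₂ − x₁)/(z₂ − z₁) = (-26 − -97)/2.247 = 31.60.

μ = -70.40, σ = 31.60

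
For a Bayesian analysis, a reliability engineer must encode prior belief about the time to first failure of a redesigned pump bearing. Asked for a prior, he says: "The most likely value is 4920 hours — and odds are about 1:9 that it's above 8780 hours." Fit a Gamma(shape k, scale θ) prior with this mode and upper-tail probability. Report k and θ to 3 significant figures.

Gamma(k,θ) with k>1 has mode (k−1)θ, so θ = 4920/(k−1).
Need P(X < 8780) = 0.9 with θ tied to k this way. Start at k = 2, θ = 4920: P(X<8780) ≈ 0.533.
Too low — raise k to concentrate. Iterating converges to k ≈ 6.67.
Then θ = 4920/(6.67−1) ≈ 867.

k ≈ 6.67, θ ≈ 867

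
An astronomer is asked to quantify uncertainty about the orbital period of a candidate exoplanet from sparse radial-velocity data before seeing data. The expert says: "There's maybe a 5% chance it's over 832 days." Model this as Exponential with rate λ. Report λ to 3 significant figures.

λ ≈ 0.0036

P(T > 832.0) = e^(−λ·832.0) = 0.05, so λ = −ln(0.05)/832.0 = 0.0036.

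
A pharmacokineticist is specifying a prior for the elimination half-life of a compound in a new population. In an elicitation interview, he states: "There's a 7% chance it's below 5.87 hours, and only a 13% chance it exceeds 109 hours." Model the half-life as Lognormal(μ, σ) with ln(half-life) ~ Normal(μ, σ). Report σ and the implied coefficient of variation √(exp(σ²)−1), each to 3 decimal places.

σ ≈ 1.123, CV ≈ 1.590

If T ~ Lognormal(μ,σ) then ln T ~ Normal(μ,σ), so the p-quantile of ln T is μ + z_p·σ.
ln(5.87) = 1.77 and ln(109) = 4.691; z_{0.07} = -1.476, z_{0.87} = 1.126.
σ = (4.691 − 1.77)/(1.126 − (-1.476)) = 1.123.
μ = 1.77 − (-1.476)·1.123 = 3.427.
CV = √(exp(σ²)−1) = √(exp(1.2605)−1) = 1.590.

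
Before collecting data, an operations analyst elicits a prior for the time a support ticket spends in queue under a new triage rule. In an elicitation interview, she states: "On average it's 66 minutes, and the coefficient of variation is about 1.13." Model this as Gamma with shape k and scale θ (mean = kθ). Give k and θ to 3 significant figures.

For Gamma(k, scale θ): mean = kθ, variance = kθ², so CV = 1/√k.
CV = 1.13, hence k = 1/CV² = 0.783.
Then θ = mean/k = 66/0.783 = 84.3.

k ≈ 0.783, θ ≈ 84.3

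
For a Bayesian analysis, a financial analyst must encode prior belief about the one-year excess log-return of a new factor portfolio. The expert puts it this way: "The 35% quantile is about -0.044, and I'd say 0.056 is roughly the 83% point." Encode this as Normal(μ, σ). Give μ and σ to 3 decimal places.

The p-quantile of Normal(μ,σ) is μ + z_p·σ, with z_{0.35} = -0.3853 and z_{0.83} = 0.9542.
Eliminate σ: μ = (z₂·x₁ − z₁·x₂)/(z₂ − z₁) = (0.9542·-0.044 − (-0.3853)·0.056)/1.339 = -0.015.
Then σ = (x₂ − x₁)/(z₂ − z₁) = (0.056 − -0.044)/1.339 = 0.075.

μ = -0.015, σ = 0.075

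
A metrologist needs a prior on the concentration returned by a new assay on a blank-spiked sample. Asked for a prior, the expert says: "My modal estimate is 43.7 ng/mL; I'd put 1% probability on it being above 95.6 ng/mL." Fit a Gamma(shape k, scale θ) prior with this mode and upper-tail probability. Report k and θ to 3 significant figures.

k ≈ 8.88, θ ≈ 5.55

Gamma(k,θ) with k>1 has mode (k−1)θ, so θ = 43.7/(k−1).
Need P(X < 95.6) = 0.99 with θ tied to k this way. Start at k = 2, θ = 43.7: P(X<95.6) ≈ 0.642.
Too low — raise k to concentrate. Iterating converges to k ≈ 8.88.
Then θ = 43.7/(8.88−1) ≈ 5.55.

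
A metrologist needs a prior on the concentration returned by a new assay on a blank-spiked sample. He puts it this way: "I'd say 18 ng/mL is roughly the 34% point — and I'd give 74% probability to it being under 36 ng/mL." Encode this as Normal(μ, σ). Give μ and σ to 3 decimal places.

For Normal(μ,σ), the p-quantile is μ + z_p·σ. Here z_{0.34} = -0.4125, z_{0.74} = 0.6433.
So 18 = μ − 0.4125σ and 36 = μ + 0.6433σ.
Subtracting: σ = (36 − 18)/(0.6433 − (-0.4125)) = 17.049.
Then μ = 18 − (-0.4125)·17.049 = 25.032.

μ = 25.032, σ = 17.049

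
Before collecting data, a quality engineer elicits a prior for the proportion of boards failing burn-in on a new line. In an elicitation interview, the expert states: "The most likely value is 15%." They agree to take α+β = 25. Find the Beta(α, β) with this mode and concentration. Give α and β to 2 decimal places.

For α,β > 1 the Beta mode is (α−1)/(α+β−2). With α+β = 25, the mode is (α−1)/23.
Set (α−1)/23 = 0.15 → α = 1 + 0.15·23 = 4.45.
β = 25 − α = 20.55.

α = 4.45, β = 20.55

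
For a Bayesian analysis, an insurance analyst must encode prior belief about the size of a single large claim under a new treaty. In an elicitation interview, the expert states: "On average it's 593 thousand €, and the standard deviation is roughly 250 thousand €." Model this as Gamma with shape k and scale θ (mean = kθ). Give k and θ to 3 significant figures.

For Gamma(k, scale θ): mean = kθ, variance = kθ², so CV = 1/√k.
CV = SD/mean = 250/593 = 0.4216, hence k = 1/CV² = 5.63.
Then θ = mean/k = 593/5.63 = 105.

k ≈ 5.63, θ ≈ 105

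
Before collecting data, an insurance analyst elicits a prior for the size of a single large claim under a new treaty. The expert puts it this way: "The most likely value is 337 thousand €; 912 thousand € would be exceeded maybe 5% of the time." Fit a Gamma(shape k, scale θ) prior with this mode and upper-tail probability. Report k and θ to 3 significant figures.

k ≈ 3.71, θ ≈ 124

Gamma(k,θ) with k>1 has mode (k−1)θ, so θ = 337/(k−1).
Need P(X < 912) = 0.95 with θ tied to k this way. Start at k = 2, θ = 337: P(X<912) ≈ 0.752.
Too low — raise k to concentrate. Iterating converges to k ≈ 3.71.
Then θ = 337/(3.71−1) ≈ 124.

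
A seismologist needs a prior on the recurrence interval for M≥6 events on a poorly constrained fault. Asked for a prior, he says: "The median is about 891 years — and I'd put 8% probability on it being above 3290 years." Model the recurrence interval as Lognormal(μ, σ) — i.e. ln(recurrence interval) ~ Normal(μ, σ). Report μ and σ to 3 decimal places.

If T ~ Lognormal(μ,σ) then ln T ~ Normal(μ,σ), so the p-quantile of ln T is μ + z_p·σ.
ln(891) = 6.792 and ln(3290) = 8.099; z_{0.5} = 0, z_{0.92} = 1.405.
σ = (8.099 − 6.792)/(1.405 − (0)) = 0.930.
μ = 6.792 − (0)·0.930 = 6.792.

μ ≈ 6.792, σ ≈ 0.930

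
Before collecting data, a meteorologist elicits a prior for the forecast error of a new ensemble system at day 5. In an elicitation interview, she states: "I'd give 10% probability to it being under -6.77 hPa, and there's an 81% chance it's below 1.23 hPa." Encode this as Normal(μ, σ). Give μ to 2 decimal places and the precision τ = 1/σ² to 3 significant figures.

For Normal(μ,σ), the p-quantile is μ + z_p·σ. Here z_{0.1} = -1.282, z_{0.81} = 0.8779.
So -6.77 = μ − 1.282σ and 1.23 = μ + 0.8779σ.
Subtracting: σ = (1.23 − -6.77)/(0.8779 − (-1.282)) = 3.70.
Then μ = -6.77 − (-1.282)·3.70 = -2.02.
Precision τ = 1/σ² = 1/3.705² = 0.0729.

μ = -2.02, τ = 0.0729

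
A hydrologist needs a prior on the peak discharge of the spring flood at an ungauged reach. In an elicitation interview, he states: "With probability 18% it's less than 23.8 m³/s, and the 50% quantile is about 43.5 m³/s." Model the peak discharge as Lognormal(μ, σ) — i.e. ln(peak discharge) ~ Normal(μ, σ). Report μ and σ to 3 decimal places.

μ ≈ 3.773, σ ≈ 0.659

If T ~ Lognormal(μ,σ) then ln T ~ Normal(μ,σ), so the p-quantile of ln T is μ + z_p·σ.
ln(23.8) = 3.17 and ln(43.5) = 3.773; z_{0.18} = -0.9154, z_{0.5} = 0.
σ = (3.773 − 3.17)/(0 − (-0.9154)) = 0.659.
μ = 3.17 − (-0.9154)·0.659 = 3.773.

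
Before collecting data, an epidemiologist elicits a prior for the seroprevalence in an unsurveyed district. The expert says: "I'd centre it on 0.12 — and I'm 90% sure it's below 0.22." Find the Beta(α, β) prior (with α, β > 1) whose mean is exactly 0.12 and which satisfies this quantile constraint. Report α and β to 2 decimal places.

With mean 0.12 fixed, write α = 0.12s, β = 0.88s where s = α+β.
Need P(θ < 0.22) = 0.9 under Beta(0.12s, 0.88s). Normal approximation: (q−m)/√(m(1−m)/s) ≈ z_{0.9} = 1.28, so s ≈ 0.12·0.88·(1.28)²/(0.22−0.12)² = 17.3.
At s = 17.3: P(θ<0.22) ≈ 0.893. Adjusting to match 0.9 gives s ≈ 18.89.
So α = 0.12·18.89 ≈ 2.27, β = 0.88·18.89 ≈ 16.62.

α ≈ 2.27, β ≈ 16.62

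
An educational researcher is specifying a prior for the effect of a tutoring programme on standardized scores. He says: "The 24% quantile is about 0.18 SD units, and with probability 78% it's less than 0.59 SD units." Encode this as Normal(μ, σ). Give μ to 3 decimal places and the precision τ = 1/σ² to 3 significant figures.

For Normal(μ,σ), the p-quantile is μ + z_p·σ. Here z_{0.24} = -0.7063, z_{0.78} = 0.7722.
So 0.18 = μ − 0.7063σ and 0.59 = μ + 0.7722σ.
Subtracting: σ = (0.59 − 0.18)/(0.7722 − (-0.7063)) = 0.277.
Then μ = 0.18 − (-0.7063)·0.277 = 0.376.
Precision τ = 1/σ² = 1/0.2773² = 13.

μ = 0.376, τ = 13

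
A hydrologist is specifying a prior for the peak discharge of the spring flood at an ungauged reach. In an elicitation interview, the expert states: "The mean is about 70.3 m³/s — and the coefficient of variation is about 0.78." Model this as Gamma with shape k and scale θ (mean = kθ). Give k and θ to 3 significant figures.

For Gamma(k, scale θ): mean = kθ, variance = kθ², so CV = 1/√k.
CV = 0.78, hence k = 1/CV² = 1.64.
Then θ = mean/k = 70.3/1.64 = 42.8.

k ≈ 1.64, θ ≈ 42.8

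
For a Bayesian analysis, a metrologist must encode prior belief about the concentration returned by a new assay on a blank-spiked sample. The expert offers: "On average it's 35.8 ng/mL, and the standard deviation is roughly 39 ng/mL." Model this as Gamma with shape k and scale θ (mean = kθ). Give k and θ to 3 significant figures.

k ≈ 0.843, θ ≈ 42.5

For Gamma(k, scale θ): mean = kθ, variance = kθ², so CV = 1/√k.
CV = SD/mean = 39/35.8 = 1.089, hence k = 1/CV² = 0.843.
Then θ = mean/k = 35.8/0.843 = 42.5.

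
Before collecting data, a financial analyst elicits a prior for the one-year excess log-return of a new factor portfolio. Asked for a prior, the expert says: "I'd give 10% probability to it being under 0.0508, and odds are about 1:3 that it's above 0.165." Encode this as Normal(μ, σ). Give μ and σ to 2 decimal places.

For Normal(μ,σ), the p-quantile is μ + z_p·σ. Here z_{0.1} = -1.282, z_{0.75} = 0.6745.
So 0.0508 = μ − 1.282σ and 0.165 = μ + 0.6745σ.
Subtracting: σ = (0.165 − 0.0508)/(0.6745 − (-1.282)) = 0.06.
Then μ = 0.0508 − (-1.282)·0.06 = 0.13.

μ = 0.13, σ = 0.06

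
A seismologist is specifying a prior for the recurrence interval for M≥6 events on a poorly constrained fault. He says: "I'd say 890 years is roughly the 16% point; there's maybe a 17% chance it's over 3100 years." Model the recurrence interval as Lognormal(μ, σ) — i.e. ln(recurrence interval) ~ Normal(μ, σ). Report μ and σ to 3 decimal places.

μ ≈ 7.428, σ ≈ 0.640

If T ~ Lognormal(μ,σ) then ln T ~ Normal(μ,σ), so the p-quantile of ln T is μ + z_p·σ.
ln(890) = 6.791 and ln(3100) = 8.039; z_{0.16} = -0.9945, z_{0.83} = 0.9542.
σ = (8.039 − 6.791)/(0.9542 − (-0.9945)) = 0.640.
μ = 6.791 − (-0.9945)·0.640 = 7.428.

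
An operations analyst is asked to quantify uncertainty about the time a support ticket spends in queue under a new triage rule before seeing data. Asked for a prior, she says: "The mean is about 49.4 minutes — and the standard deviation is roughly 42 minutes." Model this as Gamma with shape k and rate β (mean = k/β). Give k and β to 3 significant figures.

For Gamma(k, rate β): mean = k/β, variance = k/β², so CV = 1/√k.
CV = SD/mean = 42/49.4 = 0.8502, hence k = 1/CV² = 1.38.
Then β = k/mean = 1.38/49.4 = 0.028.

k ≈ 1.38, β ≈ 0.028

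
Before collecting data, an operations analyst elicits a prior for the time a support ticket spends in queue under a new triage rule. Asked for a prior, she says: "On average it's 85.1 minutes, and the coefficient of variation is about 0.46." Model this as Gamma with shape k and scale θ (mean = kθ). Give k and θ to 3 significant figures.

k ≈ 4.73, θ ≈ 18

For Gamma(k, scale θ): mean = kθ, variance = kθ², so CV = 1/√k.
CV = 0.46, hence k = 1/CV² = 4.73.
Then θ = mean/k = 85.1/4.73 = 18.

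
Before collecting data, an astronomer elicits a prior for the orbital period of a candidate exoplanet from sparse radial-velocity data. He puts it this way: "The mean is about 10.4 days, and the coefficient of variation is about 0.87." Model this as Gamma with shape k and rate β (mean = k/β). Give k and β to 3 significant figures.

k ≈ 1.32, β ≈ 0.127

For Gamma(k, rate β): mean = k/β, variance = k/β², so CV = 1/√k.
CV = 0.87, hence k = 1/CV² = 1.32.
Then β = k/mean = 1.32/10.4 = 0.127.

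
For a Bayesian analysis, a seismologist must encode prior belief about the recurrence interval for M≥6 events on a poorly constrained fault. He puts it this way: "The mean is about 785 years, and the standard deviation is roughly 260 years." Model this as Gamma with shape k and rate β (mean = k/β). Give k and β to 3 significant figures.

For Gamma(k, rate β): mean = k/β, variance = k/β², so CV = 1/√k.
CV = SD/mean = 260/785 = 0.3312, hence k = 1/CV² = 9.12.
Then β = k/mean = 9.12/785 = 0.0116.

k ≈ 9.12, β ≈ 0.0116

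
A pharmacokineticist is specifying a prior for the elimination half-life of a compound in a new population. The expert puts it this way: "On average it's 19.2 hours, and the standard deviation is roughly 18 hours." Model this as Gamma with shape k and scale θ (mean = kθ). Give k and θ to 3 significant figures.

k ≈ 1.14, θ ≈ 16.9

For Gamma(k, scale θ): mean = kθ, variance = kθ², so CV = 1/√k.
CV = SD/mean = 18/19.2 = 0.9375, hence k = 1/CV² = 1.14.
Then θ = mean/k = 19.2/1.14 = 16.9.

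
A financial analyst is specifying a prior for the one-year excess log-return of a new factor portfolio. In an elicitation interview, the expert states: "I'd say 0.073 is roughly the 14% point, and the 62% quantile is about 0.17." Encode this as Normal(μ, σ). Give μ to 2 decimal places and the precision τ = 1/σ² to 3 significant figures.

μ = 0.15, τ = 204

The p-quantile of Normal(μ,σ) is μ + z_p·σ, with z_{0.14} = -1.08 and z_{0.62} = 0.3055.
Eliminate σ: μ = (z₂·x₁ − z₁·x₂)/(z₂ − z₁) = (0.3055·0.073 − (-1.08)·0.17)/1.386 = 0.15.
Then σ = (x₂ − x₁)/(z₂ − z₁) = (0.17 − 0.073)/1.386 = 0.07.
Precision τ = 1/σ² = 1/0.07² = 204.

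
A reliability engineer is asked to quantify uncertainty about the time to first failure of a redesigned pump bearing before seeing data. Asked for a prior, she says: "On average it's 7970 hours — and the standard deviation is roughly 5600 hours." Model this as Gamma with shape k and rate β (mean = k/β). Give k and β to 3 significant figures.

For Gamma(k, rate β): mean = k/β, variance = k/β², so CV = 1/√k.
CV = SD/mean = 5600/7970 = 0.7026, hence k = 1/CV² = 2.03.
Then β = k/mean = 2.03/7970 = 0.000254.

k ≈ 2.03, β ≈ 0.000254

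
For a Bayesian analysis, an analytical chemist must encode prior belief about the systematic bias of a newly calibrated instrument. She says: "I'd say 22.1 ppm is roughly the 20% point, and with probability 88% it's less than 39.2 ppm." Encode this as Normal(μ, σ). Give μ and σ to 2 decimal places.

μ = 29.24, σ = 8.48

The p-quantile of Normal(μ,σ) is μ + z_p·σ, with z_{0.2} = -0.8416 and z_{0.88} = 1.175.
Eliminate σ: μ = (z₂·x₁ − z₁·x₂)/(z₂ − z₁) = (1.175·22.1 − (-0.8416)·39.2)/2.017 = 29.24.
Then σ = (x₂ − x₁)/(z₂ − z₁) = (39.2 − 22.1)/2.017 = 8.48.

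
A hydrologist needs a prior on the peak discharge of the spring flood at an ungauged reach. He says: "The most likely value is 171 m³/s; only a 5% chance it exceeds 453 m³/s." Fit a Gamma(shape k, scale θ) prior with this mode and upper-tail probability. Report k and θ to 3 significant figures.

k ≈ 3.84, θ ≈ 60.2

Gamma(k,θ) with k>1 has mode (k−1)θ, so θ = 171/(k−1).
Need P(X < 453) = 0.95 with θ tied to k this way. Start at k = 2, θ = 171: P(X<453) ≈ 0.742.
Too low — raise k to concentrate. Iterating converges to k ≈ 3.84.
Then θ = 171/(3.84−1) ≈ 60.2.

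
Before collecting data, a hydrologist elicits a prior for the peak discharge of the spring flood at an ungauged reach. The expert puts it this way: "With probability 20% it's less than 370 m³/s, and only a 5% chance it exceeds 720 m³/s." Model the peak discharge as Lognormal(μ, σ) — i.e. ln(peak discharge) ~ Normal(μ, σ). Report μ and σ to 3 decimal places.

If T ~ Lognormal(μ,σ) then ln T ~ Normal(μ,σ), so the p-quantile of ln T is μ + z_p·σ.
ln(370) = 5.914 and ln(720) = 6.579; z_{0.2} = -0.8416, z_{0.95} = 1.645.
σ = (6.579 − 5.914)/(1.645 − (-0.8416)) = 0.268.
μ = 5.914 − (-0.8416)·0.268 = 6.139.

μ ≈ 6.139, σ ≈ 0.268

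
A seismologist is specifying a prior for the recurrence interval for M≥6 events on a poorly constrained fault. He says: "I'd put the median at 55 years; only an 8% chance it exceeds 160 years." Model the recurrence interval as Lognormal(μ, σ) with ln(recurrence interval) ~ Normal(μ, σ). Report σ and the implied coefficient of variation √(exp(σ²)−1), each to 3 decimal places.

If T ~ Lognormal(μ,σ) then ln T ~ Normal(μ,σ), so the p-quantile of ln T is μ + z_p·σ.
ln(55) = 4.007 and ln(160) = 5.075; z_{0.5} = 0, z_{0.92} = 1.405.
σ = (5.075 − 4.007)/(1.405 − (0)) = 0.760.
μ = 4.007 − (0)·0.760 = 4.007.
CV = √(exp(σ²)−1) = √(exp(0.5776)−1) = 0.884.

σ ≈ 0.760, CV ≈ 0.884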